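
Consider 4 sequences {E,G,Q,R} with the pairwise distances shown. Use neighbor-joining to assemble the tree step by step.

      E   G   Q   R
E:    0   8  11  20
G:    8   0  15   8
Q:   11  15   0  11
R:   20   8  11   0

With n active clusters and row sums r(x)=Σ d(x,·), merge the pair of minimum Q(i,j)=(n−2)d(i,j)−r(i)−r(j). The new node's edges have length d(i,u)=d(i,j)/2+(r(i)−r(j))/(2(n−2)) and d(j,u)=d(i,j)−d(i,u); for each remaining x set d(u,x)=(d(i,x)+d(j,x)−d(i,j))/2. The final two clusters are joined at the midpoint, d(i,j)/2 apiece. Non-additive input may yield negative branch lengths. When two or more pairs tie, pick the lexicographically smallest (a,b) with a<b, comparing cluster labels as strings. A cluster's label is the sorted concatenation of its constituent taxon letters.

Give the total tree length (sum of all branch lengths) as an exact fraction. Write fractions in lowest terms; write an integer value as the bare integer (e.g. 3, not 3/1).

23

iteration 1: select E,G (d=8, Q=-54); attach at lengths (6, 2); label the merged cluster EG
  updated: d(EG,Q)=9, d(EG,R)=10
iteration 2: select EG,Q (d=9, Q=-30); attach at lengths (4, 5); label the merged cluster EGQ
  updated: d(EGQ,R)=6
iteration 3: select EGQ,R (d=6); attach at lengths (3, 3); label the merged cluster EGQR
final tree: (((E:6,G:2):4,Q:5):3,R:3)
total length: 23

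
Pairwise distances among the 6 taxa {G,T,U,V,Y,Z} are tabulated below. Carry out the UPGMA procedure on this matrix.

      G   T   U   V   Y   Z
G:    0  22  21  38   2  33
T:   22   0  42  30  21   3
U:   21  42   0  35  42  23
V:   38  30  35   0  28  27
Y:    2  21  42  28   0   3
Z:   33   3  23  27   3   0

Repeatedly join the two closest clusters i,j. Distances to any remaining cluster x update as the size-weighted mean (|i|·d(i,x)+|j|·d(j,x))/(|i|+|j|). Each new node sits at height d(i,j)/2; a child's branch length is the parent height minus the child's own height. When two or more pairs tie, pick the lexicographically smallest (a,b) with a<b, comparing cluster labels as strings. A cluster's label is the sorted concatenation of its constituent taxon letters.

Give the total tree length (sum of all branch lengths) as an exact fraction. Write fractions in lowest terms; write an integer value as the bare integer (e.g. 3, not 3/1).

1207/20

step 1: merge (G,Y) at d=2; branch lengths G→1, Y→1; new cluster GY
  updated: d(GY,T)=43/2, d(GY,U)=63/2, d(GY,V)=33, d(GY,Z)=18
step 2: merge (T,Z) at d=3; branch lengths T→3/2, Z→3/2; new cluster TZ
  updated: d(GY,TZ)=79/4, d(TZ,U)=65/2, d(TZ,V)=57/2
step 3: merge (GY,TZ) at d=79/4; branch lengths GY→71/8, TZ→67/8; new cluster GTYZ
  updated: d(GTYZ,U)=32, d(GTYZ,V)=123/4
step 4: merge (GTYZ,V) at d=123/4; branch lengths GTYZ→11/2, V→123/8; new cluster GTVYZ
  updated: d(GTVYZ,U)=163/5
step 5: merge (GTVYZ,U) at d=163/5; branch lengths GTVYZ→37/40, U→163/10; new cluster GTUVYZ
final tree: ((((G:1,Y:1):71/8,(T:3/2,Z:3/2):67/8):11/2,V:123/8):37/40,U:163/10)
total length: 1207/20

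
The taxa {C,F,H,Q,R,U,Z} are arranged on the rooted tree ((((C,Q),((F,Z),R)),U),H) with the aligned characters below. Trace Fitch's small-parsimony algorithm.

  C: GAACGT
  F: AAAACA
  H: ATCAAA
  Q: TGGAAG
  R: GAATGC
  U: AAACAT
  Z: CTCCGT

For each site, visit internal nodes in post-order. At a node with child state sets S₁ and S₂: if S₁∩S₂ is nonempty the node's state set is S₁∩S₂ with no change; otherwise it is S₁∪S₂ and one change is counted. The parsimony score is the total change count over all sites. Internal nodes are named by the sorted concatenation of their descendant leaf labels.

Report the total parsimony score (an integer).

CQ@0: {G} ∪ {T} = {G,T} (union, +1)
FZ@0: {A} ∪ {C} = {A,C} (union, +1)
FRZ@0: {A,C} ∪ {G} = {A,C,G} (union, +1)
CFQRZ@0: {G,T} ∩ {A,C,G} = {G} (intersection, +0)
CFQRUZ@0: {G} ∪ {A} = {A,G} (union, +1)
CFHQRUZ@0: {A,G} ∩ {A} = {A} (intersection, +0)
CQ@1: {A} ∪ {G} = {A,G} (union, +1)
FZ@1: {A} ∪ {T} = {A,T} (union, +1)
FRZ@1: {A,T} ∩ {A} = {A} (intersection, +0)
CFQRZ@1: {A,G} ∩ {A} = {A} (intersection, +0)
CFQRUZ@1: {A} ∩ {A} = {A} (intersection, +0)
CFHQRUZ@1: {A} ∪ {T} = {A,T} (union, +1)
CQ@2: {A} ∪ {G} = {A,G} (union, +1)
FZ@2: {A} ∪ {C} = {A,C} (union, +1)
FRZ@2: {A,C} ∩ {A} = {A} (intersection, +0)
CFQRZ@2: {A,G} ∩ {A} = {A} (intersection, +0)
CFQRUZ@2: {A} ∩ {A} = {A} (intersection, +0)
CFHQRUZ@2: {A} ∪ {C} = {A,C} (union, +1)
CQ@3: {C} ∪ {A} = {A,C} (union, +1)
FZ@3: {A} ∪ {C} = {A,C} (union, +1)
FRZ@3: {A,C} ∪ {T} = {A,C,T} (union, +1)
CFQRZ@3: {A,C} ∩ {A,C,T} = {A,C} (intersection, +0)
CFQRUZ@3: {A,C} ∩ {C} = {C} (intersection, +0)
CFHQRUZ@3: {C} ∪ {A} = {A,C} (union, +1)
CQ@4: {G} ∪ {A} = {A,G} (union, +1)
FZ@4: {C} ∪ {G} = {C,G} (union, +1)
FRZ@4: {C,G} ∩ {G} = {G} (intersection, +0)
CFQRZ@4: {A,G} ∩ {G} = {G} (intersection, +0)
CFQRUZ@4: {G} ∪ {A} = {A,G} (union, +1)
CFHQRUZ@4: {A,G} ∩ {A} = {A} (intersection, +0)
CQ@5: {T} ∪ {G} = {G,T} (union, +1)
FZ@5: {A} ∪ {T} = {A,T} (union, +1)
FRZ@5: {A,T} ∪ {C} = {A,C,T} (union, +1)
CFQRZ@5: {G,T} ∩ {A,C,T} = {T} (intersection, +0)
CFQRUZ@5: {T} ∩ {T} = {T} (intersection, +0)
CFHQRUZ@5: {T} ∪ {A} = {A,T} (union, +1)
per-site changes: [4, 3, 3, 4, 3, 4]; total = 21

21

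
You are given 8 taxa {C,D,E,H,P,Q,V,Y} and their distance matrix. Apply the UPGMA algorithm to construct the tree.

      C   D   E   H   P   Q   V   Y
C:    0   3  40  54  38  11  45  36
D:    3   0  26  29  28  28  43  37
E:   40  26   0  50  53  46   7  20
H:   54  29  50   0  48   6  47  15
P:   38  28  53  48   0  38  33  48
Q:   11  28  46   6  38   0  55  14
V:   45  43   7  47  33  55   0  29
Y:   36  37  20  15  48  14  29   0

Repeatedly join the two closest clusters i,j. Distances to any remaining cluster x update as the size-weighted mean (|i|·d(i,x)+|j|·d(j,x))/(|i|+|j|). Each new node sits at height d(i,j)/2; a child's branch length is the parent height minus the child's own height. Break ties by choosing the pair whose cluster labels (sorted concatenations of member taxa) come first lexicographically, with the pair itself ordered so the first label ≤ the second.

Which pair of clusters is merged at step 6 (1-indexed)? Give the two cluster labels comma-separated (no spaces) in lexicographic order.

CDHQY,P

1. join C+D (d=3) ⇒ CD; edges |C|=3/2, |D|=3/2
  updated: d(CD,E)=33, d(CD,H)=83/2, d(CD,P)=33, d(CD,Q)=39/2, d(CD,V)=44, d(CD,Y)=73/2
2. join H+Q (d=6) ⇒ HQ; edges |H|=3, |Q|=3
  updated: d(CD,HQ)=61/2, d(E,HQ)=48, d(HQ,P)=43, d(HQ,V)=51, d(HQ,Y)=29/2
3. join E+V (d=7) ⇒ EV; edges |E|=7/2, |V|=7/2
  updated: d(CD,EV)=77/2, d(EV,HQ)=99/2, d(EV,P)=43, d(EV,Y)=49/2
4. join HQ+Y (d=29/2) ⇒ HQY; edges |HQ|=17/4, |Y|=29/4
  updated: d(CD,HQY)=65/2, d(EV,HQY)=247/6, d(HQY,P)=134/3
5. join CD+HQY (d=65/2) ⇒ CDHQY; edges |CD|=59/4, |HQY|=9
  updated: d(CDHQY,EV)=401/10, d(CDHQY,P)=40
6. join CDHQY+P (d=40) ⇒ CDHPQY; edges |CDHQY|=15/4, |P|=20
  updated: d(CDHPQY,EV)=487/12
7. join CDHPQY+EV (d=487/12) ⇒ CDEHPQVY; edges |CDHPQY|=7/24, |EV|=403/24
final tree: ((((C:3/2,D:3/2):59/4,((H:3,Q:3):17/4,Y:29/4):9):15/4,P:20):7/24,(E:7/2,V:7/2):403/24)
total length: 1105/12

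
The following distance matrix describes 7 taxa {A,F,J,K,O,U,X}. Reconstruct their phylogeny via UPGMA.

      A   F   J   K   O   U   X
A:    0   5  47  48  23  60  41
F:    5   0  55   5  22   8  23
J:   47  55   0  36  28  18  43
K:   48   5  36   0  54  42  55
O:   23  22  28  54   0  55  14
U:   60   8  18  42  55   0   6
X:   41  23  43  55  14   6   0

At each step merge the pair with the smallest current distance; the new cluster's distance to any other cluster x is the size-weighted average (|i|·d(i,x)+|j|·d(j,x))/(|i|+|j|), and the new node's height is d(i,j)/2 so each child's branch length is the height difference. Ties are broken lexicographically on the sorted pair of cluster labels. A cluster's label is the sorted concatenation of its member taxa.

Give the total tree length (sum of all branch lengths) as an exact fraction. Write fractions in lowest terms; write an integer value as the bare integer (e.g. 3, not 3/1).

177/2

step 1: merge (A,F) at d=5; branch lengths A→5/2, F→5/2; new cluster AF
  updated: d(AF,J)=51, d(AF,K)=53/2, d(AF,O)=45/2, d(AF,U)=34, d(AF,X)=32
step 2: merge (U,X) at d=6; branch lengths U→3, X→3; new cluster UX
  updated: d(AF,UX)=33, d(J,UX)=61/2, d(K,UX)=97/2, d(O,UX)=69/2
step 3: merge (AF,O) at d=45/2; branch lengths AF→35/4, O→45/4; new cluster AFO
  updated: d(AFO,J)=130/3, d(AFO,K)=107/3, d(AFO,UX)=67/2
step 4: merge (J,UX) at d=61/2; branch lengths J→61/4, UX→49/4; new cluster JUX
  updated: d(AFO,JUX)=331/9, d(JUX,K)=133/3
step 5: merge (AFO,K) at d=107/3; branch lengths AFO→79/12, K→107/6; new cluster AFKO
  updated: d(AFKO,JUX)=116/3
step 6: merge (AFKO,JUX) at d=116/3; branch lengths AFKO→3/2, JUX→49/12; new cluster AFJKOUX
final tree: ((((A:5/2,F:5/2):35/4,O:45/4):79/12,K:107/6):3/2,(J:61/4,(U:3,X:3):49/4):49/12)
total length: 177/2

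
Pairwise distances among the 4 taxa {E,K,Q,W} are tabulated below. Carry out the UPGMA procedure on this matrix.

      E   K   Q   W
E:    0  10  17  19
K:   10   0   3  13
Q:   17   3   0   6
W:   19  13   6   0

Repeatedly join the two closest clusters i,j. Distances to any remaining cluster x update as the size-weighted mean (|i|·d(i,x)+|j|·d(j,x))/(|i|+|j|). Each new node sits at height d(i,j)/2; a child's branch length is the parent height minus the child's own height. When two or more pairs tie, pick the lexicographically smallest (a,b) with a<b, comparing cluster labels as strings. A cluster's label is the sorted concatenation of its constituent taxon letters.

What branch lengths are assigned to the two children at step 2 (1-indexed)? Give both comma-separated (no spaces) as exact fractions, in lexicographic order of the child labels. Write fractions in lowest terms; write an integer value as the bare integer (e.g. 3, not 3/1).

step 1: merge (K,Q) at d=3; branch lengths K→3/2, Q→3/2; new cluster KQ
  updated: d(E,KQ)=27/2, d(KQ,W)=19/2
step 2: merge (KQ,W) at d=19/2; branch lengths KQ→13/4, W→19/4; new cluster KQW
  updated: d(E,KQW)=46/3
step 3: merge (E,KQW) at d=46/3; branch lengths E→23/3, KQW→35/12; new cluster EKQW
final tree: (E:23/3,((K:3/2,Q:3/2):13/4,W:19/4):35/12)
total length: 259/12

13/4,19/4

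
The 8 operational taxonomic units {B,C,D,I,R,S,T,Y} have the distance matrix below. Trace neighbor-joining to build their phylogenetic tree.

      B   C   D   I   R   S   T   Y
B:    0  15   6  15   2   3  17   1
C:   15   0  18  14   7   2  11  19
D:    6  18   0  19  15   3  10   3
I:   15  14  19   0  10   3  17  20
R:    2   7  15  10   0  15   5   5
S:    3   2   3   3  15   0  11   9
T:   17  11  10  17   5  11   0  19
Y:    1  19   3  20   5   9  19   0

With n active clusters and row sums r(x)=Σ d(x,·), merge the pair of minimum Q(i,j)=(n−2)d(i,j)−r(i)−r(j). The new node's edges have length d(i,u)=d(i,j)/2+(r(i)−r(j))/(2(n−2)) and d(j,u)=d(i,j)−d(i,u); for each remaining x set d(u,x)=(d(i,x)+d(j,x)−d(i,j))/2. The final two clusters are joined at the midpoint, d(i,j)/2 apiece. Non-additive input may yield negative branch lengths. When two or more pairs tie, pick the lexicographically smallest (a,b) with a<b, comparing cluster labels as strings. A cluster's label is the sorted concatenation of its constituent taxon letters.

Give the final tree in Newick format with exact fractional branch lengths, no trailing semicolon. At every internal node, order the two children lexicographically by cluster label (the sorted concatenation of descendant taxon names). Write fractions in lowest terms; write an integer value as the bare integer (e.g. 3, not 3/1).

1. join D+Y (d=3, Q=-132) ⇒ DY; edges |D|=4/3, |Y|=5/3
  updated: d(B,DY)=2, d(C,DY)=17, d(DY,I)=18, d(DY,R)=17/2, d(DY,S)=9/2, d(DY,T)=13
2. join B+DY (d=2, Q=-107) ⇒ BDY; edges |B|=1/10, |DY|=19/10
  updated: d(BDY,C)=15, d(BDY,I)=31/2, d(BDY,R)=17/4, d(BDY,S)=11/4, d(BDY,T)=14
3. join I+S (d=3, Q=-325/4) ⇒ IS; edges |I|=151/32, |S|=-55/32
  updated: d(BDY,IS)=61/8, d(C,IS)=13/2, d(IS,R)=11, d(IS,T)=25/2
4. join C+IS (d=13/2, Q=-461/8) ⇒ CIS; edges |C|=57/16, |IS|=47/16
  updated: d(BDY,CIS)=129/16, d(CIS,R)=23/4, d(CIS,T)=17/2
5. join BDY+R (d=17/4, Q=-525/16) ⇒ BDRY; edges |BDY|=317/64, |R|=-45/64
  updated: d(BDRY,CIS)=153/32, d(BDRY,T)=59/8
6. join BDRY+CIS (d=153/32, Q=-661/32) ⇒ BCDIRSY; edges |BDRY|=117/64, |CIS|=189/64
  updated: d(BCDIRSY,T)=355/64
7. join BCDIRSY+T (d=355/64) ⇒ BCDIRSTY; edges |BCDIRSY|=355/128, |T|=355/128
final tree: ((((B:1/10,(D:4/3,Y:5/3):19/10):317/64,R:-45/64):117/64,(C:57/16,(I:151/32,S:-55/32):47/16):189/64):355/128,T:355/128)
total length: 1861/64

((((B:1/10,(D:4/3,Y:5/3):19/10):317/64,R:-45/64):117/64,(C:57/16,(I:151/32,S:-55/32):47/16):189/64):355/128,T:355/128)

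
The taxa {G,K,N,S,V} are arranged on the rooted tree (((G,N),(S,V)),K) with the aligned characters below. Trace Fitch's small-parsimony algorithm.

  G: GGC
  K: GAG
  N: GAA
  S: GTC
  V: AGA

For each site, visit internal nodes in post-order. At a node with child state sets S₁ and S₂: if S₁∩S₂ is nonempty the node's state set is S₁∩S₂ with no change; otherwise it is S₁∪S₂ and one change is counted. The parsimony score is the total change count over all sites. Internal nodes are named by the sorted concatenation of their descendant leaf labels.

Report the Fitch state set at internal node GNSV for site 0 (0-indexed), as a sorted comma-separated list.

G

[col 0] GN: children G:{G}, N:{G} ∩→ {G}; cost 0
[col 0] SV: children S:{G}, V:{A} ∪→ {A,G}; cost 1
[col 0] GNSV: children GN:{G}, SV:{A,G} ∩→ {G}; cost 0
[col 0] GKNSV: children GNSV:{G}, K:{G} ∩→ {G}; cost 0
[col 1] GN: children G:{G}, N:{A} ∪→ {A,G}; cost 1
[col 1] SV: children S:{T}, V:{G} ∪→ {G,T}; cost 1
[col 1] GNSV: children GN:{A,G}, SV:{G,T} ∩→ {G}; cost 0
[col 1] GKNSV: children GNSV:{G}, K:{A} ∪→ {A,G}; cost 1
[col 2] GN: children G:{C}, N:{A} ∪→ {A,C}; cost 1
[col 2] SV: children S:{C}, V:{A} ∪→ {A,C}; cost 1
[col 2] GNSV: children GN:{A,C}, SV:{A,C} ∩→ {A,C}; cost 0
[col 2] GKNSV: children GNSV:{A,C}, K:{G} ∪→ {A,C,G}; cost 1
per-site changes: [1, 3, 3]; total = 7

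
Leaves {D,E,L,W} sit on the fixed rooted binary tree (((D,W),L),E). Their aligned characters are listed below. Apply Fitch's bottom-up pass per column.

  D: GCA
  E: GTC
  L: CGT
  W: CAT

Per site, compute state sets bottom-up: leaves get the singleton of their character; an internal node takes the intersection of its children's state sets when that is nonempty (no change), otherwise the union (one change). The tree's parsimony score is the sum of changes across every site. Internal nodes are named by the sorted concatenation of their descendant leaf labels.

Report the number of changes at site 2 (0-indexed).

[col 0] DW: children D:{G}, W:{C} ∪→ {C,G}; cost 1
[col 0] DLW: children DW:{C,G}, L:{C} ∩→ {C}; cost 0
[col 0] DELW: children DLW:{C}, E:{G} ∪→ {C,G}; cost 1
[col 1] DW: children D:{C}, W:{A} ∪→ {A,C}; cost 1
[col 1] DLW: children DW:{A,C}, L:{G} ∪→ {A,C,G}; cost 1
[col 1] DELW: children DLW:{A,C,G}, E:{T} ∪→ {A,C,G,T}; cost 1
[col 2] DW: children D:{A}, W:{T} ∪→ {A,T}; cost 1
[col 2] DLW: children DW:{A,T}, L:{T} ∩→ {T}; cost 0
[col 2] DELW: children DLW:{T}, E:{C} ∪→ {C,T}; cost 1
per-site changes: [2, 3, 2]; total = 7

2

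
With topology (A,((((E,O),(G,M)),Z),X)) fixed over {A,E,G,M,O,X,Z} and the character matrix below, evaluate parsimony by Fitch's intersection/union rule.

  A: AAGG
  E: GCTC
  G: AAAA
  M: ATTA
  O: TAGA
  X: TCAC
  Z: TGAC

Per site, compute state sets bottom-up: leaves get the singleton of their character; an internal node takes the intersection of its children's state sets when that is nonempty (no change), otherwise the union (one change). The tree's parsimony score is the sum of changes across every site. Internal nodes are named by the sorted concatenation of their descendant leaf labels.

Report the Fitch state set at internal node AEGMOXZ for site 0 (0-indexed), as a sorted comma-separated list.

A,T

site 0, node EO: E={G} ∪ O={T} → {G,T} (+1)
site 0, node GM: G={A} ∩ M={A} → {A} (+0)
site 0, node EGMO: EO={G,T} ∪ GM={A} → {A,G,T} (+1)
site 0, node EGMOZ: EGMO={A,G,T} ∩ Z={T} → {T} (+0)
site 0, node EGMOXZ: EGMOZ={T} ∩ X={T} → {T} (+0)
site 0, node AEGMOXZ: A={A} ∪ EGMOXZ={T} → {A,T} (+1)
site 1, node EO: E={C} ∪ O={A} → {A,C} (+1)
site 1, node GM: G={A} ∪ M={T} → {A,T} (+1)
site 1, node EGMO: EO={A,C} ∩ GM={A,T} → {A} (+0)
site 1, node EGMOZ: EGMO={A} ∪ Z={G} → {A,G} (+1)
site 1, node EGMOXZ: EGMOZ={A,G} ∪ X={C} → {A,C,G} (+1)
site 1, node AEGMOXZ: A={A} ∩ EGMOXZ={A,C,G} → {A} (+0)
site 2, node EO: E={T} ∪ O={G} → {G,T} (+1)
site 2, node GM: G={A} ∪ M={T} → {A,T} (+1)
site 2, node EGMO: EO={G,T} ∩ GM={A,T} → {T} (+0)
site 2, node EGMOZ: EGMO={T} ∪ Z={A} → {A,T} (+1)
site 2, node EGMOXZ: EGMOZ={A,T} ∩ X={A} → {A} (+0)
site 2, node AEGMOXZ: A={G} ∪ EGMOXZ={A} → {A,G} (+1)
site 3, node EO: E={C} ∪ O={A} → {A,C} (+1)
site 3, node GM: G={A} ∩ M={A} → {A} (+0)
site 3, node EGMO: EO={A,C} ∩ GM={A} → {A} (+0)
site 3, node EGMOZ: EGMO={A} ∪ Z={C} → {A,C} (+1)
site 3, node EGMOXZ: EGMOZ={A,C} ∩ X={C} → {C} (+0)
site 3, node AEGMOXZ: A={G} ∪ EGMOXZ={C} → {C,G} (+1)
per-site changes: [3, 4, 4, 3]; total = 14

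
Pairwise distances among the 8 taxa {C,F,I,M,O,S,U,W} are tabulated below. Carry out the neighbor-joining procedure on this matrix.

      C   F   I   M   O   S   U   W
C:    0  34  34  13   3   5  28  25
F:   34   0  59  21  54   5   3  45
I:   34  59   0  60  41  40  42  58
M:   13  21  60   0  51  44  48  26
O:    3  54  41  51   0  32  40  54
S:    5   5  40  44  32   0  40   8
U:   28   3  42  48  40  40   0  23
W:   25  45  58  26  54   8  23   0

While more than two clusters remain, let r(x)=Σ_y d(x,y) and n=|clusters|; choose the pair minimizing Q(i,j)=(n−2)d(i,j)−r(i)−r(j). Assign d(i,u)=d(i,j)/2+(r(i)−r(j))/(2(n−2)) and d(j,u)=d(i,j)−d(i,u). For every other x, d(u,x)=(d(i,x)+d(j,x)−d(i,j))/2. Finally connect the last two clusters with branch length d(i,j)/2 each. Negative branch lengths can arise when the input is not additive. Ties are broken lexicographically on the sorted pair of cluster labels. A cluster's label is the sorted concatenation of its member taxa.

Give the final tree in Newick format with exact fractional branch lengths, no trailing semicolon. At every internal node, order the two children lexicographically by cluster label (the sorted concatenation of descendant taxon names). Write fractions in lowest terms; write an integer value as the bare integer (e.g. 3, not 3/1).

1. join F+U (d=3, Q=-427) ⇒ FU; edges |F|=5/4, |U|=7/4
  updated: d(C,FU)=59/2, d(FU,I)=49, d(FU,M)=33, d(FU,O)=91/2, d(FU,S)=21, d(FU,W)=65/2
2. join C+O (d=3, Q=-321) ⇒ CO; edges |C|=-51/5, |O|=66/5
  updated: d(CO,FU)=36, d(CO,I)=36, d(CO,M)=61/2, d(CO,S)=17, d(CO,W)=38
3. join S+W (d=8, Q=-521/2) ⇒ SW; edges |S|=-1/16, |W|=129/16
  updated: d(CO,SW)=47/2, d(FU,SW)=91/4, d(I,SW)=45, d(M,SW)=31
4. join CO+I (d=36, Q=-208) ⇒ CIO; edges |CO|=22/3, |I|=86/3
  updated: d(CIO,FU)=49/2, d(CIO,M)=109/4, d(CIO,SW)=65/4
5. join CIO+SW (d=65/4, Q=-211/2) ⇒ CIOSW; edges |CIO|=61/8, |SW|=69/8
  updated: d(CIOSW,FU)=31/2, d(CIOSW,M)=21
6. join CIOSW+FU (d=31/2, Q=-139/2) ⇒ CFIOSUW; edges |CIOSW|=7/4, |FU|=55/4
  updated: d(CFIOSUW,M)=77/4
7. join CFIOSUW+M (d=77/4) ⇒ CFIMOSUW; edges |CFIOSUW|=77/8, |M|=77/8
final tree: (((((C:-51/5,O:66/5):22/3,I:86/3):61/8,(S:-1/16,W:129/16):69/8):7/4,(F:5/4,U:7/4):55/4):77/8,M:77/8)
total length: 101

(((((C:-51/5,O:66/5):22/3,I:86/3):61/8,(S:-1/16,W:129/16):69/8):7/4,(F:5/4,U:7/4):55/4):77/8,M:77/8)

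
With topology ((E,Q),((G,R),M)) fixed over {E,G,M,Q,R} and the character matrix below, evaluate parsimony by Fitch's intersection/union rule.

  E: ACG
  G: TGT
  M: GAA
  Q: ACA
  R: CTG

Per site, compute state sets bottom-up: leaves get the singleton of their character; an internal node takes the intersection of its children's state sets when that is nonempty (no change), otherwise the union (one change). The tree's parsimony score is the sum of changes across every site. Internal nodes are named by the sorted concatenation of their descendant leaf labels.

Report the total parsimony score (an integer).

EQ@0: {A} ∩ {A} = {A} (intersection, +0)
GR@0: {T} ∪ {C} = {C,T} (union, +1)
GMR@0: {C,T} ∪ {G} = {C,G,T} (union, +1)
EGMQR@0: {A} ∪ {C,G,T} = {A,C,G,T} (union, +1)
EQ@1: {C} ∩ {C} = {C} (intersection, +0)
GR@1: {G} ∪ {T} = {G,T} (union, +1)
GMR@1: {G,T} ∪ {A} = {A,G,T} (union, +1)
EGMQR@1: {C} ∪ {A,G,T} = {A,C,G,T} (union, +1)
EQ@2: {G} ∪ {A} = {A,G} (union, +1)
GR@2: {T} ∪ {G} = {G,T} (union, +1)
GMR@2: {G,T} ∪ {A} = {A,G,T} (union, +1)
EGMQR@2: {A,G} ∩ {A,G,T} = {A,G} (intersection, +0)
per-site changes: [3, 3, 3]; total = 9

9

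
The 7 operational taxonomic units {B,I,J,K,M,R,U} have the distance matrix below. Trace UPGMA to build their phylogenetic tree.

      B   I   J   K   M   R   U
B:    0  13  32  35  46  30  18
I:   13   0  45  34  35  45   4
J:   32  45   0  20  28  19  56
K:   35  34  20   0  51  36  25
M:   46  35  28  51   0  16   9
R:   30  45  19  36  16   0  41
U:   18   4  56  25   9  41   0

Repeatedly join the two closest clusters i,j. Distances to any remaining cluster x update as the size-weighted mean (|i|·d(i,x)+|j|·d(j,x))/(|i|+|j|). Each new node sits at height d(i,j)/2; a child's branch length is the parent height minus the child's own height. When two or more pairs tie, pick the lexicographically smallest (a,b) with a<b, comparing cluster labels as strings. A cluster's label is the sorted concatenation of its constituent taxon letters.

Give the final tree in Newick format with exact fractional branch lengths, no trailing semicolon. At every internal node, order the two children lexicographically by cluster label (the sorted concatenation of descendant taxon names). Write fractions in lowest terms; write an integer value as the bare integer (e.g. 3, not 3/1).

((B:31/4,(I:2,U:2):23/4):247/24,((J:10,K:10):27/4,(M:8,R:8):35/4):31/24)

iteration 1: select I,U (d=4); attach at lengths (2, 2); label the merged cluster IU
  updated: d(B,IU)=31/2, d(IU,J)=101/2, d(IU,K)=59/2, d(IU,M)=22, d(IU,R)=43
iteration 2: select B,IU (d=31/2); attach at lengths (31/4, 23/4); label the merged cluster BIU
  updated: d(BIU,J)=133/3, d(BIU,K)=94/3, d(BIU,M)=30, d(BIU,R)=116/3
iteration 3: select M,R (d=16); attach at lengths (8, 8); label the merged cluster MR
  updated: d(BIU,MR)=103/3, d(J,MR)=47/2, d(K,MR)=87/2
iteration 4: select J,K (d=20); attach at lengths (10, 10); label the merged cluster JK
  updated: d(BIU,JK)=227/6, d(JK,MR)=67/2
iteration 5: select JK,MR (d=67/2); attach at lengths (27/4, 35/4); label the merged cluster JKMR
  updated: d(BIU,JKMR)=433/12
iteration 6: select BIU,JKMR (d=433/12); attach at lengths (247/24, 31/24); label the merged cluster BIJKMRU
final tree: ((B:31/4,(I:2,U:2):23/4):247/24,((J:10,K:10):27/4,(M:8,R:8):35/4):31/24)
total length: 967/12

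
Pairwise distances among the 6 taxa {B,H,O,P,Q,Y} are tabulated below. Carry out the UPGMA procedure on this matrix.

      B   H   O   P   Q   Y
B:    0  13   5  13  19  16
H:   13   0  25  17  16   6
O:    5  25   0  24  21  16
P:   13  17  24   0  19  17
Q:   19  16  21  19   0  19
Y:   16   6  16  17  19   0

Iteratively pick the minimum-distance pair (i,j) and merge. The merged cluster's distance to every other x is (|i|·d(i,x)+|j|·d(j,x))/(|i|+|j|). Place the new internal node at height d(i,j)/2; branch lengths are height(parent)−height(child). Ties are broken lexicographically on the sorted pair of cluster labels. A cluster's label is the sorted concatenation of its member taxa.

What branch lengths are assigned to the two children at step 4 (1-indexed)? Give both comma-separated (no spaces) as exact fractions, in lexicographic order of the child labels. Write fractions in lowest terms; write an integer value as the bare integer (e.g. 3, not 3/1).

77/12,5/12

1. join B+O (d=5) ⇒ BO; edges |B|=5/2, |O|=5/2
  updated: d(BO,H)=19, d(BO,P)=37/2, d(BO,Q)=20, d(BO,Y)=16
2. join H+Y (d=6) ⇒ HY; edges |H|=3, |Y|=3
  updated: d(BO,HY)=35/2, d(HY,P)=17, d(HY,Q)=35/2
3. join HY+P (d=17) ⇒ HPY; edges |HY|=11/2, |P|=17/2
  updated: d(BO,HPY)=107/6, d(HPY,Q)=18
4. join BO+HPY (d=107/6) ⇒ BHOPY; edges |BO|=77/12, |HPY|=5/12
  updated: d(BHOPY,Q)=94/5
5. join BHOPY+Q (d=94/5) ⇒ BHOPQY; edges |BHOPY|=29/60, |Q|=47/5
final tree: (((B:5/2,O:5/2):77/12,((H:3,Y:3):11/2,P:17/2):5/12):29/60,Q:47/5)
total length: 2503/60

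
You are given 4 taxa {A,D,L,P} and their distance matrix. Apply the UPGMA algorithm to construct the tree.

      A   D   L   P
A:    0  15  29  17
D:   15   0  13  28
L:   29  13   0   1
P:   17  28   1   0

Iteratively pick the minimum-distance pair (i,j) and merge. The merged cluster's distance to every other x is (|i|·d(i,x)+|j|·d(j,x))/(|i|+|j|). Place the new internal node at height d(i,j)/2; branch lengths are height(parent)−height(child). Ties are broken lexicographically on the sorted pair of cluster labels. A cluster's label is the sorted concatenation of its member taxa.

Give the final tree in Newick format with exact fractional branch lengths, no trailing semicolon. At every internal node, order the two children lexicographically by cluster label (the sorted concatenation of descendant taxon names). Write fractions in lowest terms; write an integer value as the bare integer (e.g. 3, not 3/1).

step 1: merge (L,P) at d=1; branch lengths L→1/2, P→1/2; new cluster LP
  updated: d(A,LP)=23, d(D,LP)=41/2
step 2: merge (A,D) at d=15; branch lengths A→15/2, D→15/2; new cluster AD
  updated: d(AD,LP)=87/4
step 3: merge (AD,LP) at d=87/4; branch lengths AD→27/8, LP→83/8; new cluster ADLP
final tree: ((A:15/2,D:15/2):27/8,(L:1/2,P:1/2):83/8)
total length: 119/4

((A:15/2,D:15/2):27/8,(L:1/2,P:1/2):83/8)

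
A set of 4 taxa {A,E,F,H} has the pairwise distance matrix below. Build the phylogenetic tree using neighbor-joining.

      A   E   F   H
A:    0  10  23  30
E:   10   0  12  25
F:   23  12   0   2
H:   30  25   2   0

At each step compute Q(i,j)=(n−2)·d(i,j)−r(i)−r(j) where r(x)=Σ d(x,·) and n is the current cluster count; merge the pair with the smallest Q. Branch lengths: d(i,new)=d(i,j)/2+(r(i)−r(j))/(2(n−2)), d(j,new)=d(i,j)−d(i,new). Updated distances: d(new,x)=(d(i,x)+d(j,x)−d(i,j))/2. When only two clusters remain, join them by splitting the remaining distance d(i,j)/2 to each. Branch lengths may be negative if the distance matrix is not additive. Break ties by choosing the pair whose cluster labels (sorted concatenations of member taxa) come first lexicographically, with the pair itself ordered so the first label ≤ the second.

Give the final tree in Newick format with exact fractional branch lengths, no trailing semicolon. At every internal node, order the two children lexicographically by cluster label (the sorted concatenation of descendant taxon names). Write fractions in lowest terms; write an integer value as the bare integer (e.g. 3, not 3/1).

step 1: merge (A,E) at d=10, Q=-90; branch lengths A→9, E→1; new cluster AE
  updated: d(AE,F)=25/2, d(AE,H)=45/2
step 2: merge (AE,F) at d=25/2, Q=-37; branch lengths AE→33/2, F→-4; new cluster AEF
  updated: d(AEF,H)=6
step 3: merge (AEF,H) at d=6; branch lengths AEF→3, H→3; new cluster AEFH
final tree: (((A:9,E:1):33/2,F:-4):3,H:3)
total length: 57/2

(((A:9,E:1):33/2,F:-4):3,H:3)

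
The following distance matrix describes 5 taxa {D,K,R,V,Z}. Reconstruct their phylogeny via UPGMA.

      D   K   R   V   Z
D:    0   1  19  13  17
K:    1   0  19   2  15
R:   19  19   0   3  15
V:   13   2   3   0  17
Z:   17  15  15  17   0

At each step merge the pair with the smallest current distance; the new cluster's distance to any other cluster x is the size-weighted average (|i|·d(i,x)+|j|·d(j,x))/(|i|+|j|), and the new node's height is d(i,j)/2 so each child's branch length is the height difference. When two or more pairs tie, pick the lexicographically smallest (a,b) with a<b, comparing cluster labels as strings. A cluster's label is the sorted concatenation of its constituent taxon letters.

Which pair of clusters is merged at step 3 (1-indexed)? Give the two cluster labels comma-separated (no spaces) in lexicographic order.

iteration 1: select D,K (d=1); attach at lengths (1/2, 1/2); label the merged cluster DK
  updated: d(DK,R)=19, d(DK,V)=15/2, d(DK,Z)=16
iteration 2: select R,V (d=3); attach at lengths (3/2, 3/2); label the merged cluster RV
  updated: d(DK,RV)=53/4, d(RV,Z)=16
iteration 3: select DK,RV (d=53/4); attach at lengths (49/8, 41/8); label the merged cluster DKRV
  updated: d(DKRV,Z)=16
iteration 4: select DKRV,Z (d=16); attach at lengths (11/8, 8); label the merged cluster DKRVZ
final tree: (((D:1/2,K:1/2):49/8,(R:3/2,V:3/2):41/8):11/8,Z:8)
total length: 197/8

DK,RV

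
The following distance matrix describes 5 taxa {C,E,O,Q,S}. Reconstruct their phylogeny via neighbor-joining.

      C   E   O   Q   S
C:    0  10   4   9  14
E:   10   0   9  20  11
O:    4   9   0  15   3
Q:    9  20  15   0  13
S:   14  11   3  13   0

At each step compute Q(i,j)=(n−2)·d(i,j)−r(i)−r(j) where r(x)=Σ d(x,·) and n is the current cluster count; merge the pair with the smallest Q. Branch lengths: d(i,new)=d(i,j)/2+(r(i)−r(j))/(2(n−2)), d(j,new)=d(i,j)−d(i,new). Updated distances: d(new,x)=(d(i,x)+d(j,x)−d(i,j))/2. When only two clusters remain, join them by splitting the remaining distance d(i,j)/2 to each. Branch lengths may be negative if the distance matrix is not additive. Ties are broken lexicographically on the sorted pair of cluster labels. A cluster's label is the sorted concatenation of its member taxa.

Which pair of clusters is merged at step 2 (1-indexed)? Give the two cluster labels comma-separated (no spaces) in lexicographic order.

iteration 1: select C,Q (d=9, Q=-67); attach at lengths (7/6, 47/6); label the merged cluster CQ
  updated: d(CQ,E)=21/2, d(CQ,O)=5, d(CQ,S)=9
iteration 2: select CQ,E (d=21/2, Q=-34); attach at lengths (15/4, 27/4); label the merged cluster CEQ
  updated: d(CEQ,O)=7/4, d(CEQ,S)=19/4
iteration 3: select CEQ,O (d=7/4, Q=-19/2); attach at lengths (7/4, 0); label the merged cluster CEOQ
  updated: d(CEOQ,S)=3
iteration 4: select CEOQ,S (d=3); attach at lengths (3/2, 3/2); label the merged cluster CEOQS
final tree: ((((C:7/6,Q:47/6):15/4,E:27/4):7/4,O:0):3/2,S:3/2)
total length: 97/4

CQ,E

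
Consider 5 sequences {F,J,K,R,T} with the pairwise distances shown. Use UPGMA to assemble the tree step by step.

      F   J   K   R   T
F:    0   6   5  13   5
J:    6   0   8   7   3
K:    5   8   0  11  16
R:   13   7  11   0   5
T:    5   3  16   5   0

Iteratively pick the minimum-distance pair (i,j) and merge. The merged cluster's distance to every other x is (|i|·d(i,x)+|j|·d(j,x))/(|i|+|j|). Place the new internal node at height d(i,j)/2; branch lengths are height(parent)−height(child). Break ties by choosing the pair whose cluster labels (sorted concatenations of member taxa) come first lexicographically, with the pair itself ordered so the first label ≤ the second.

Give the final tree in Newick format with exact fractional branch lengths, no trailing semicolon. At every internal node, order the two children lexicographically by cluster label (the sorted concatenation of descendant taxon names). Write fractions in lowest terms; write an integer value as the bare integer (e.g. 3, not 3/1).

((F:5/2,K:5/2):29/12,((J:3/2,T:3/2):3/2,R:3):23/12)

1. join J+T (d=3) ⇒ JT; edges |J|=3/2, |T|=3/2
  updated: d(F,JT)=11/2, d(JT,K)=12, d(JT,R)=6
2. join F+K (d=5) ⇒ FK; edges |F|=5/2, |K|=5/2
  updated: d(FK,JT)=35/4, d(FK,R)=12
3. join JT+R (d=6) ⇒ JRT; edges |JT|=3/2, |R|=3
  updated: d(FK,JRT)=59/6
4. join FK+JRT (d=59/6) ⇒ FJKRT; edges |FK|=29/12, |JRT|=23/12
final tree: ((F:5/2,K:5/2):29/12,((J:3/2,T:3/2):3/2,R:3):23/12)
total length: 101/6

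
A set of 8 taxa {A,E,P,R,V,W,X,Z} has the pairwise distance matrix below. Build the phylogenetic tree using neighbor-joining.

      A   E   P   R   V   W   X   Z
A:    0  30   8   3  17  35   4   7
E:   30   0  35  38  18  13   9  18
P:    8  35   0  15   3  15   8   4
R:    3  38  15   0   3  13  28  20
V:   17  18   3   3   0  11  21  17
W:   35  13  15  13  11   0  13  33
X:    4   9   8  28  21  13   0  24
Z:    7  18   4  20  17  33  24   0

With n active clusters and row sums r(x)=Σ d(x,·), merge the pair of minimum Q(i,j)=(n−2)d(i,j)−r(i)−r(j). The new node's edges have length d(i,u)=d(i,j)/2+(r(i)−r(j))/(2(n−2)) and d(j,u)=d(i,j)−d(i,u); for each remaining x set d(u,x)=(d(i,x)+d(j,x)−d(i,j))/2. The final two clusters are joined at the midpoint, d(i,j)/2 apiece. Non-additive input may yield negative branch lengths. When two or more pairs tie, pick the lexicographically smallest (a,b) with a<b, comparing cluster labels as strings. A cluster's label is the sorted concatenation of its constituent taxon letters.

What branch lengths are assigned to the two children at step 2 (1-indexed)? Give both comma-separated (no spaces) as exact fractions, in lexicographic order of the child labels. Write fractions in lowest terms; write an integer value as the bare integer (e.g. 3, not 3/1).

step 1: merge (E,W) at d=13, Q=-216; branch lengths E→53/6, W→25/6; new cluster EW
  updated: d(A,EW)=26, d(EW,P)=37/2, d(EW,R)=19, d(EW,V)=8, d(EW,X)=9/2, d(EW,Z)=19
step 2: merge (EW,X) at d=9/2, Q=-162; branch lengths EW→14/5, X→17/10; new cluster EWX
  updated: d(A,EWX)=51/4, d(EWX,P)=11, d(EWX,R)=85/4, d(EWX,V)=49/4, d(EWX,Z)=77/4
step 3: merge (R,V) at d=3, Q=-205/2; branch lengths R→11/4, V→1/4; new cluster RV
  updated: d(A,RV)=17/2, d(EWX,RV)=61/4, d(P,RV)=15/2, d(RV,Z)=17
step 4: merge (P,Z) at d=4, Q=-263/4; branch lengths P→-19/24, Z→115/24; new cluster PZ
  updated: d(A,PZ)=11/2, d(EWX,PZ)=105/8, d(PZ,RV)=41/4
step 5: merge (A,PZ) at d=11/2, Q=-357/8; branch lengths A→71/32, PZ→105/32; new cluster APZ
  updated: d(APZ,EWX)=163/16, d(APZ,RV)=53/8
step 6: merge (APZ,EWX) at d=163/16, Q=-513/16; branch lengths APZ→25/32, EWX→301/32; new cluster AEPWXZ
  updated: d(AEPWXZ,RV)=187/32
step 7: merge (AEPWXZ,RV) at d=187/32; branch lengths AEPWXZ→187/64, RV→187/64; new cluster AEPRVWXZ
final tree: (((A:71/32,(P:-19/24,Z:115/24):105/32):25/32,((E:53/6,W:25/6):14/5,X:17/10):301/32):187/64,(R:11/4,V:1/4):187/64)
total length: 1473/32

14/5,17/10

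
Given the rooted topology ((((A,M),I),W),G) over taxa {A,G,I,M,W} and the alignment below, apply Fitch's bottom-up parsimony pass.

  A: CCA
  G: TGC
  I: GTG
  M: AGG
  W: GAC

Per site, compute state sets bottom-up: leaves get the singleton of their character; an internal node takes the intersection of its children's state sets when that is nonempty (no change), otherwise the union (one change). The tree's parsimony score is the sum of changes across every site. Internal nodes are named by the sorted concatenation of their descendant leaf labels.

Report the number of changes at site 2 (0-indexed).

2

site 0, node AM: A={C} ∪ M={A} → {A,C} (+1)
site 0, node AIM: AM={A,C} ∪ I={G} → {A,C,G} (+1)
site 0, node AIMW: AIM={A,C,G} ∩ W={G} → {G} (+0)
site 0, node AGIMW: AIMW={G} ∪ G={T} → {G,T} (+1)
site 1, node AM: A={C} ∪ M={G} → {C,G} (+1)
site 1, node AIM: AM={C,G} ∪ I={T} → {C,G,T} (+1)
site 1, node AIMW: AIM={C,G,T} ∪ W={A} → {A,C,G,T} (+1)
site 1, node AGIMW: AIMW={A,C,G,T} ∩ G={G} → {G} (+0)
site 2, node AM: A={A} ∪ M={G} → {A,G} (+1)
site 2, node AIM: AM={A,G} ∩ I={G} → {G} (+0)
site 2, node AIMW: AIM={G} ∪ W={C} → {C,G} (+1)
site 2, node AGIMW: AIMW={C,G} ∩ G={C} → {C} (+0)
per-site changes: [3, 3, 2]; total = 8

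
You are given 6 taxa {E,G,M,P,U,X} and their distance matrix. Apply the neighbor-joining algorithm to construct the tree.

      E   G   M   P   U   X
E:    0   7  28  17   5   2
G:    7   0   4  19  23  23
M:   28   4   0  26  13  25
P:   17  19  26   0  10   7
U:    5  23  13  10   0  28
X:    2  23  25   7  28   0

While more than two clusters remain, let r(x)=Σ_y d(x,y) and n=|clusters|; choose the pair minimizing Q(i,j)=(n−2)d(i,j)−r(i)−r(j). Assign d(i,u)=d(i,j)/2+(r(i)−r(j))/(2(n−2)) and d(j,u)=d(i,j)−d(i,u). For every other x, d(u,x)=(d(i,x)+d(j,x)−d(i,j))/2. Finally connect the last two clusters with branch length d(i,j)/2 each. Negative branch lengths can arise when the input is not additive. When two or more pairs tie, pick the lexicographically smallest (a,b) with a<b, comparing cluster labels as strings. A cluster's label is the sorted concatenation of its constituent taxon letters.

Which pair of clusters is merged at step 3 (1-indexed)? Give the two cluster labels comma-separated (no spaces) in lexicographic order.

EX,P

iteration 1: select G,M (d=4, Q=-156); attach at lengths (-1/2, 9/2); label the merged cluster GM
  updated: d(E,GM)=31/2, d(GM,P)=41/2, d(GM,U)=16, d(GM,X)=22
iteration 2: select E,X (d=2, Q=-185/2); attach at lengths (-9/4, 17/4); label the merged cluster EX
  updated: d(EX,GM)=71/4, d(EX,P)=11, d(EX,U)=31/2
iteration 3: select EX,P (d=11, Q=-255/4); attach at lengths (99/16, 77/16); label the merged cluster EPX
  updated: d(EPX,GM)=109/8, d(EPX,U)=29/4
iteration 4: select EPX,GM (d=109/8, Q=-295/8); attach at lengths (39/16, 179/16); label the merged cluster EGMPX
  updated: d(EGMPX,U)=77/16
iteration 5: select EGMPX,U (d=77/16); attach at lengths (77/32, 77/32); label the merged cluster EGMPUX
final tree: ((((E:-9/4,X:17/4):99/16,P:77/16):39/16,(G:-1/2,M:9/2):179/16):77/32,U:77/32)
total length: 567/16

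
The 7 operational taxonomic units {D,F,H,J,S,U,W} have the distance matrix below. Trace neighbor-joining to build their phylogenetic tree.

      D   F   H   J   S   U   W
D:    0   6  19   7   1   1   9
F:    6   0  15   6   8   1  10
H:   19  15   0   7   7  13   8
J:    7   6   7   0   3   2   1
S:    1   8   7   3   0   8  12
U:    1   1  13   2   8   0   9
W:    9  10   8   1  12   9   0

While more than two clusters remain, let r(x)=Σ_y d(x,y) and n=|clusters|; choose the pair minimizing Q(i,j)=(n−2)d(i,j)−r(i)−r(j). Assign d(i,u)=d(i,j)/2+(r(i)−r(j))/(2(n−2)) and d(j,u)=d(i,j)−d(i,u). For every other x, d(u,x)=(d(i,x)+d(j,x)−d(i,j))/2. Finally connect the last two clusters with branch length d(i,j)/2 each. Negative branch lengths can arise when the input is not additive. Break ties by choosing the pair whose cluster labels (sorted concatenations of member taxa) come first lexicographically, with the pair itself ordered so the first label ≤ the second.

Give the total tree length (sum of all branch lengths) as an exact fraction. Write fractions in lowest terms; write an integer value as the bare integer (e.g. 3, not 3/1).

18

iteration 1: select H,W (d=8, Q=-78); attach at lengths (6, 2); label the merged cluster HW
  updated: d(D,HW)=10, d(F,HW)=17/2, d(HW,J)=0, d(HW,S)=11/2, d(HW,U)=7
iteration 2: select HW,J (d=0, Q=-49); attach at lengths (13/8, -13/8); label the merged cluster HJW
  updated: d(D,HJW)=17/2, d(F,HJW)=29/4, d(HJW,S)=17/4, d(HJW,U)=9/2
iteration 3: select D,S (d=1, Q=-139/4); attach at lengths (-7/24, 31/24); label the merged cluster DS
  updated: d(DS,F)=13/2, d(DS,HJW)=47/8, d(DS,U)=4
iteration 4: select DS,HJW (d=47/8, Q=-89/4); attach at lengths (21/8, 13/4); label the merged cluster DHJSW
  updated: d(DHJSW,F)=63/16, d(DHJSW,U)=21/16
iteration 5: select DHJSW,F (d=63/16, Q=-25/4); attach at lengths (17/8, 29/16); label the merged cluster DFHJSW
  updated: d(DFHJSW,U)=-13/16
iteration 6: select DFHJSW,U (d=-13/16); attach at lengths (-13/32, -13/32); label the merged cluster DFHJSUW
final tree: ((((D:-7/24,S:31/24):21/8,((H:6,W:2):13/8,J:-13/8):13/4):17/8,F:29/16):-13/32,U:-13/32)
total length: 18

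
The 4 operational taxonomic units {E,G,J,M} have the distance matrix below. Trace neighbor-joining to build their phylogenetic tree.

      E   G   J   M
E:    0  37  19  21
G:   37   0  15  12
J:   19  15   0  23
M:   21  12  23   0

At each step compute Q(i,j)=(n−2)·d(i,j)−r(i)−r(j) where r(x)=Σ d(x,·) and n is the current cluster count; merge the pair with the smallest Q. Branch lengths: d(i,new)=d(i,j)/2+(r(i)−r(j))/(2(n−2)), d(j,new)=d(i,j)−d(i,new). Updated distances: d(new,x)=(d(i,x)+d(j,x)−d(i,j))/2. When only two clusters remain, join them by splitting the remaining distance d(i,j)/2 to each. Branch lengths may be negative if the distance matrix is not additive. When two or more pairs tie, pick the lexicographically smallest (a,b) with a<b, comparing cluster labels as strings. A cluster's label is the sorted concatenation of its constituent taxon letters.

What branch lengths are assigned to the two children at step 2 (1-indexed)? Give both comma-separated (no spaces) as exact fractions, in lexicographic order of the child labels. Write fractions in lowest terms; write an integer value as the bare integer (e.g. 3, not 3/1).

step 1: merge (E,J) at d=19, Q=-96; branch lengths E→29/2, J→9/2; new cluster EJ
  updated: d(EJ,G)=33/2, d(EJ,M)=25/2
step 2: merge (EJ,G) at d=33/2, Q=-41; branch lengths EJ→17/2, G→8; new cluster EGJ
  updated: d(EGJ,M)=4
step 3: merge (EGJ,M) at d=4; branch lengths EGJ→2, M→2; new cluster EGJM
final tree: (((E:29/2,J:9/2):17/2,G:8):2,M:2)
total length: 79/2

17/2,8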